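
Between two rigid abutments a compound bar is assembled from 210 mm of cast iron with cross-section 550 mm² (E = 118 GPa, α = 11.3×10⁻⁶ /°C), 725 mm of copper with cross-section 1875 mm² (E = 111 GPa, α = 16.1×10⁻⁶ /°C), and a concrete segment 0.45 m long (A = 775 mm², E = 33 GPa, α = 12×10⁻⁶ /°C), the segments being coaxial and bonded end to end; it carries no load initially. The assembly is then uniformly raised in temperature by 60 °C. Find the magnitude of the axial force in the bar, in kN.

Free thermal expansion of the whole bar: Σ αᵢΔT Lᵢ = 11.3×10⁻⁶×60×210 + 16.1×10⁻⁶×60×725 + 12×10⁻⁶×60×450 = 1.167 mm.
The rigid supports impose zero overall length change; the single axial force P common to all segments must satisfy P Σ Lᵢ/(AᵢEᵢ) = δ_free.
The series flexibility is Σ Lᵢ/(AᵢEᵢ) = 210/(550×118×10³) + 725/(1875×111×10³) + 450/(775×33×10³) = 2.431×10⁻⁵ mm/N.
So P = 1.167 / 2.431×10⁻⁵ = 47.98 kN, compressive.

P ≈ 48 kN (compressive)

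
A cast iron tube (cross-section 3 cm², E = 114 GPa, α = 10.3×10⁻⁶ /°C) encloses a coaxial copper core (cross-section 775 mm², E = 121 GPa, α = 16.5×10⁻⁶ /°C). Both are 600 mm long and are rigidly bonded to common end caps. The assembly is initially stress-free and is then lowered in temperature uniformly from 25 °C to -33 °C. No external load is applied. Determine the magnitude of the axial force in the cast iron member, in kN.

P ≈ 9.01 kN (compressive in the cast iron)

Equilibrium of a rigid end plate with no external load gives equal and opposite internal forces ±P in the two members. Since α_{copper} > α_{cast iron}, cooling drives the copper into tension and the cast iron into compression.
Compatibility of the two members (thermal + elastic change equal): (α₁ − α₂)ΔT = P·[1/(A₁E₁) + 1/(A₂E₂)].
|α₁ − α₂|·ΔT = 6.2×10⁻⁶ × 58 = 0.0003596.
1/(A₁E₁) + 1/(A₂E₂) = 1/(300×114×10³) + 1/(775×121×10³) = 3.99×10⁻⁸ N⁻¹.
P = 0.0003596 / 3.99×10⁻⁸ = 9012 N = 9.012 kN.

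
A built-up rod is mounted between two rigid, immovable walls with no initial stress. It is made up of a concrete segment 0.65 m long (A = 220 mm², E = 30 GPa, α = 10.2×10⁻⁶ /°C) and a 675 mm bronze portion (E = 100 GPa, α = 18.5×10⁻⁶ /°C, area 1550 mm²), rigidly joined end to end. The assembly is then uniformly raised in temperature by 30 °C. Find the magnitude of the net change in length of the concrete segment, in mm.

|ΔL| ≈ 0.35 mm

With the walls removed the bar would change length by δ_free = Σ αᵢΔT Lᵢ = 10.2×10⁻⁶×30×650 + 18.5×10⁻⁶×30×675 = 0.5735 mm.
The rigid supports impose zero overall length change; the single axial force P common to all segments must satisfy P Σ Lᵢ/(AᵢEᵢ) = δ_free.
The series flexibility is Σ Lᵢ/(AᵢEᵢ) = 650/(220×30×10³) + 675/(1550×100×10³) = 0.0001028 mm/N.
Hence P = δ_free / Σ(L/AE) = 0.5735/0.0001028 = 5.577 kN (compressive).
For the concrete segment, free thermal change = 10.2×10⁻⁶×30×650 = 0.1989 mm and elastic change from P = 5577×650/(220×30×10³) = 0.5492 mm; these oppose, so the net change is 0.35 mm (segment shortens).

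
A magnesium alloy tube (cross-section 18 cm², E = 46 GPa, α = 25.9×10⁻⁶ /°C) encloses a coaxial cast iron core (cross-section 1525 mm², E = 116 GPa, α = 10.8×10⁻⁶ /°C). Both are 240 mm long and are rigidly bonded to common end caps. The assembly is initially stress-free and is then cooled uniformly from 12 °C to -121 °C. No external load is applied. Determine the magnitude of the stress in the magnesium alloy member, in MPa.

σ ≈ 62.9 MPa (tensile)

Equilibrium of a rigid end plate with no external load gives equal and opposite internal forces ±P in the two members. Since α_{magnesium alloy} > α_{cast iron}, cooling drives the magnesium alloy into tension and the cast iron into compression.
Setting the final lengths equal and cancelling L: (α₁ − α₂)ΔT = P/(A₁E₁) + P/(A₂E₂).
|α₁ − α₂|·ΔT = 15.1×10⁻⁶ × 133 = 0.002008.
1/(A₁E₁) + 1/(A₂E₂) = 1/(1800×46×10³) + 1/(1525×116×10³) = 1.773×10⁻⁸ N⁻¹.
So P = 0.002008 / 1.773×10⁻⁸ = 113.3 kN.
σ_{magnesium alloy} = P/A₁ = 113300/1800 = 62.93 MPa, tensile.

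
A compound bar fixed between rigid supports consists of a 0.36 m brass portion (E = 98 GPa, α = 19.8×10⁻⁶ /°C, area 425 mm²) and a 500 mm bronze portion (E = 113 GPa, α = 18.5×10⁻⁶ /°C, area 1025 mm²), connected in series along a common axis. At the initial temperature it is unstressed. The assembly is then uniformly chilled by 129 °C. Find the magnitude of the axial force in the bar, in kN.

If the supports were absent, the total length change would be Σ αᵢΔT Lᵢ = 19.8×10⁻⁶×129×360 + 18.5×10⁻⁶×129×500 = 2.113 mm.
The rigid supports impose zero overall length change; the single axial force P common to all segments must satisfy P Σ Lᵢ/(AᵢEᵢ) = δ_free.
Σ Lᵢ/(AᵢEᵢ) = 360/(425×98×10³) + 500/(1025×113×10³) = 1.296×10⁻⁵ mm/N.
P = 2.113 / 1.296×10⁻⁵ = 163000 N = 163 kN, tensile.

P ≈ 163 kN (tensile)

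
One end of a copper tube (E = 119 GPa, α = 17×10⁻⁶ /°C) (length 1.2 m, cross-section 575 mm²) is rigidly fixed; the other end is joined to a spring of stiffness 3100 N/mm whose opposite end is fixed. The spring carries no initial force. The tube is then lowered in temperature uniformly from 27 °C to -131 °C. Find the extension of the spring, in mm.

The unrestrained thermal change is αΔT L = 17×10⁻⁶ × 158 × 1200 = 3.223 mm.
Let P be the tensile force in the spring. The tube extends elastically by PL/(AE) and the spring stretches by P/k; together these equal δ_free.
So P = δ_free / [L/(AE) + 1/k] = 3.223 / [ 1200/(575×119×10³) + 1/(3100) ].
P = 3.223 / 0.0003401 = 9477 N.
Spring extension = P/k = 9477/(3100) = 3.057 mm.

δ ≈ 3.06 mm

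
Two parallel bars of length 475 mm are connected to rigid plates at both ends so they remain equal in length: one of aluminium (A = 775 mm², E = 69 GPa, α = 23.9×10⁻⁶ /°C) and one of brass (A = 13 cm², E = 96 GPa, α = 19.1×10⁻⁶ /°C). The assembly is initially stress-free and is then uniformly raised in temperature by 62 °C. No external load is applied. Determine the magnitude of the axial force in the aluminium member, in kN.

Equilibrium of a rigid end plate with no external load gives equal and opposite internal forces ±P in the two members. Since α_{aluminium} > α_{brass}, heating drives the aluminium into compression and the brass into tension.
Equating the net (thermal + elastic) strains gives |α₁ − α₂|·ΔT = P·[1/(A₁E₁) + 1/(A₂E₂)].
|α₁ − α₂|·ΔT = 4.8×10⁻⁶ × 62 = 0.0002976.
1/(A₁E₁) + 1/(A₂E₂) = 1/(775×69×10³) + 1/(1300×96×10³) = 2.671×10⁻⁸ N⁻¹.
P = 0.0002976 / 2.671×10⁻⁸ = 11140 N = 11.14 kN.

P ≈ 11.1 kN (compressive in the aluminium)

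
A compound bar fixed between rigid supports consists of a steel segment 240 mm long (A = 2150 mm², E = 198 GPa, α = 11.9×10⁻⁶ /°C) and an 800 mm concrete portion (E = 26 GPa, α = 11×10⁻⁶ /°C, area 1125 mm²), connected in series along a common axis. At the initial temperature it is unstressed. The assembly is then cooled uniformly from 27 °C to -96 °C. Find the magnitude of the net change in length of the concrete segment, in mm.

|ΔL| ≈ 0.322 mm

If the supports were absent, the total length change would be Σ αᵢΔT Lᵢ = 11.9×10⁻⁶×123×240 + 11×10⁻⁶×123×800 = 1.434 mm.
Since the ends are fixed, an axial force P builds up, equal in every segment, with P · Σ Lᵢ/(AᵢEᵢ) = δ_free.
Σ Lᵢ/(AᵢEᵢ) = 240/(2150×198×10³) + 800/(1125×26×10³) = 2.791×10⁻⁵ mm/N.
P = 1.434 / 2.791×10⁻⁵ = 51360 N = 51.36 kN, tensile.
For the concrete segment, free thermal change = 11×10⁻⁶×123×800 = 1.082 mm and elastic change from P = 51360×800/(1125×26×10³) = 1.405 mm; these oppose, so the net change is 0.322 mm (segment lengthens).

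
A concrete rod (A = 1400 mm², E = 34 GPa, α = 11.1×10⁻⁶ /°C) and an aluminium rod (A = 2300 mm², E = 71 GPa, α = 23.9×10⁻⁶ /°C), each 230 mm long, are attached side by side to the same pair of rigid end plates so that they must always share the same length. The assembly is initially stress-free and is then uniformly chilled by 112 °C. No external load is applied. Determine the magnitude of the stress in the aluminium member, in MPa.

σ ≈ 23 MPa (tensile)

Both members must finish at the same length. With the larger α, the aluminium tends to over-contract; the plates restrain it, putting the aluminium in tension and the concrete in compression. With no external load the two internal forces are equal and opposite, magnitude P.
Setting the final lengths equal and cancelling L: (α₁ − α₂)ΔT = P/(A₁E₁) + P/(A₂E₂).
|α₁ − α₂|·ΔT = 12.8×10⁻⁶ × 112 = 0.001434.
1/(A₁E₁) + 1/(A₂E₂) = 1/(1400×34×10³) + 1/(2300×71×10³) = 2.713×10⁻⁸ N⁻¹.
P = 0.001434 / 2.713×10⁻⁸ = 52840 N = 52.84 kN.
σ_{aluminium} = P/A₂ = 52840/2300 = 22.97 MPa, tensile.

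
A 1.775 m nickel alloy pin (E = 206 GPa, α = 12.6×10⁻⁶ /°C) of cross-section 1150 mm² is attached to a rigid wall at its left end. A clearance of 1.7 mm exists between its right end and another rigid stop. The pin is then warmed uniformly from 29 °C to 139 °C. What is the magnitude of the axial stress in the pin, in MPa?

Unrestrained expansion: δ_free = αΔT L = 12.6×10⁻⁶ × 110 × 1775 = 2.46 mm.
The gap closes (δ_free > 1.7 mm) and the wall then resists a further 2.46 − 1.7 = 0.7601 mm of expansion.
That suppressed elongation corresponds to σ = E·Δ/L = 206×10³ × 0.7601/1775 = 88.22 MPa.

σ ≈ 88.2 MPa (compressive)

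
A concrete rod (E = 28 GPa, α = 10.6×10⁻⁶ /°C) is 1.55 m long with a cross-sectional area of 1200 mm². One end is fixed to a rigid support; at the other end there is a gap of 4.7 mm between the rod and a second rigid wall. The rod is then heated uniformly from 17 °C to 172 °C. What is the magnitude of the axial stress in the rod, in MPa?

If the wall were absent the rod would grow by αΔT L = 10.6×10⁻⁶ × 155 × 1550 = 2.547 mm.
This is smaller than the 4.7 mm clearance, so the rod expands freely without reaching the stop — the stress is zero.

σ ≈ 0 MPa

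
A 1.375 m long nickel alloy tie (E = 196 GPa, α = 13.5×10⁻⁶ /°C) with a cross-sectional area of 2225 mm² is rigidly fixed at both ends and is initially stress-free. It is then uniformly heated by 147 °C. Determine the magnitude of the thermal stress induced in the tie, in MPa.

Because both ends are immovable the net strain is zero, and the suppressed thermal strain is αΔT = 13.5×10⁻⁶ × 147 = 1984.5×10⁻⁶.
σ = EαΔT = 196×10³ × 13.5×10⁻⁶ × 147 = 389 MPa (compressive; the tie is trying to expand).

σ ≈ 389 MPa (compressive)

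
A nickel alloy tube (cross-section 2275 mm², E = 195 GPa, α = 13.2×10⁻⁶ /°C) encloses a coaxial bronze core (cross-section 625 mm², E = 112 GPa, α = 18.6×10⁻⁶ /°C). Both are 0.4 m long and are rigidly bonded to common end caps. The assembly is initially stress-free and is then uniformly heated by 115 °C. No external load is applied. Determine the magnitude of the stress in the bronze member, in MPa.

σ ≈ 60.1 MPa (compressive)

The bronze has the larger α, so on heating it would change length more than the nickel alloy if both were free. The rigid plates force a common final length, so the bronze is put into compression and the nickel alloy into tension, with equal and opposite forces P (no external load).
Compatibility of the two members (thermal + elastic change equal): (α₁ − α₂)ΔT = P·[1/(A₁E₁) + 1/(A₂E₂)].
|α₁ − α₂|·ΔT = 5.4×10⁻⁶ × 115 = 0.000621.
1/(A₁E₁) + 1/(A₂E₂) = 1/(2275×195×10³) + 1/(625×112×10³) = 1.654×10⁻⁸ N⁻¹.
P = 0.000621 / 1.654×10⁻⁸ = 37550 N = 37.55 kN.
σ_{bronze} = P/A₂ = 37550/625 = 60.07 MPa, compressive.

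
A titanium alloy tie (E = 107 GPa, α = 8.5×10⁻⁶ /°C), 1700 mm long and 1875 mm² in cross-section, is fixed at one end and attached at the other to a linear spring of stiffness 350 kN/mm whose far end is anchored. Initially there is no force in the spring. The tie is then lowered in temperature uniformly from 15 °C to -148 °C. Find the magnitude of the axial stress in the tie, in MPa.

The unrestrained thermal change is αΔT L = 8.5×10⁻⁶ × 163 × 1700 = 2.355 mm.
Let P be the tensile force in the spring. The tie extends elastically by PL/(AE) and the spring stretches by P/k; together these equal δ_free.
P [ L/(AE) + 1/k ] = δ_free → P [ 1700/(1875×107×10³) + 1/(350×10³) ] = 2.355.
P = 2.355 / 1.133×10⁻⁵ = 207900 N.
σ = P/A = 207900/1875 = 110.9 MPa.

σ ≈ 111 MPa (tensile)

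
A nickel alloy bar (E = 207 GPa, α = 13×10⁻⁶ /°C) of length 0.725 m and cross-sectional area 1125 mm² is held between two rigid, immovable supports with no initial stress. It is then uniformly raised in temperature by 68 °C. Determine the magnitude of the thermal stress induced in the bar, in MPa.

The supports are rigid, so the total axial strain is zero. The restrained thermal strain is ε = αΔT = 13×10⁻⁶ × 68 = 884×10⁻⁶.
Hence σ = E·αΔT = 207×10³ × 884×10⁻⁶ = 183 MPa, compressive.

σ ≈ 183 MPa (compressive)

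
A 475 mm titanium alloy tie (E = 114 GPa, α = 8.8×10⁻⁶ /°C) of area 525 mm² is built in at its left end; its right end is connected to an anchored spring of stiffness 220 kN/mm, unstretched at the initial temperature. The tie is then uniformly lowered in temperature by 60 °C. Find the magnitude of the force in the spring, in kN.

If the spring were absent the tie would shorten by αΔT L = 8.8×10⁻⁶ × 60 × 475 = 0.2508 mm.
With a force P in the spring, the elastic change of the tie is PL/(AE) and that of the spring is P/k; compatibility requires their sum to equal δ_free.
P [ L/(AE) + 1/k ] = δ_free → P [ 475/(525×114×10³) + 1/(220×10³) ] = 0.2508.
P = 0.2508 / 1.248×10⁻⁵ = 20090 N.

P ≈ 20.1 kN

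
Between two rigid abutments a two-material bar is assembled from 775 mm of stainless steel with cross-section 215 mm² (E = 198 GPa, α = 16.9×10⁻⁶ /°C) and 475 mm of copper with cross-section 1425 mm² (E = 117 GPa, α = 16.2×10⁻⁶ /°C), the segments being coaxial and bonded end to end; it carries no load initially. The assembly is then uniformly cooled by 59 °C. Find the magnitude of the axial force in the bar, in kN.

Free thermal contraction of the whole bar: Σ αᵢΔT Lᵢ = 16.9×10⁻⁶×59×775 + 16.2×10⁻⁶×59×475 = 1.227 mm.
Since the ends are fixed, an axial force P builds up, equal in every segment, with P · Σ Lᵢ/(AᵢEᵢ) = δ_free.
The series flexibility is Σ Lᵢ/(AᵢEᵢ) = 775/(215×198×10³) + 475/(1425×117×10³) = 2.105×10⁻⁵ mm/N.
Hence P = δ_free / Σ(L/AE) = 1.227/2.105×10⁻⁵ = 58.27 kN (tensile).

P ≈ 58.3 kN (tensile)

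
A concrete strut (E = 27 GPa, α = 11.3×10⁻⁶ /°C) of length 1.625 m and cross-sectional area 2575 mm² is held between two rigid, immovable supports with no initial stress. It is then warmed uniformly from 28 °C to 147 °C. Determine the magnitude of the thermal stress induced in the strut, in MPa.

σ ≈ 36.3 MPa (compressive)

The supports are rigid, so the total axial strain is zero. The restrained thermal strain is ε = αΔT = 11.3×10⁻⁶ × 119 = 1344.7×10⁻⁶.
Hence σ = E·αΔT = 27×10³ × 1344.7×10⁻⁶ = 36.31 MPa, compressive.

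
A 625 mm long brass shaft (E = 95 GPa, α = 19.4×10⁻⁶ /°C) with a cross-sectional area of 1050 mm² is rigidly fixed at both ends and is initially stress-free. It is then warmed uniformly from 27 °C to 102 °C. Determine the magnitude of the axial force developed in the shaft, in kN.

The ends cannot move, so σ = EαΔT = 95×10³ × 19.4×10⁻⁶ × 75 = 138.2 MPa.
P = AEαΔT = 1050 × 95×10³ × 19.4×10⁻⁶ × 75 = 145.1 kN (compressive).

P ≈ 145 kN (compressive)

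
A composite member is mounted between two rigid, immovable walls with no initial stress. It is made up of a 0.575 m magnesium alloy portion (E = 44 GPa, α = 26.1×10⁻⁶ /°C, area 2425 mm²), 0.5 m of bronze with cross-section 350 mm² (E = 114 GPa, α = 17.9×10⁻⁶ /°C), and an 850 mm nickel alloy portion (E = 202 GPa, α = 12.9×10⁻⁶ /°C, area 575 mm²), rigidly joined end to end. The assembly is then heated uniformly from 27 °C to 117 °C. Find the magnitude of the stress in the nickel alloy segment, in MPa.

With the walls removed the bar would change length by δ_free = Σ αᵢΔT Lᵢ = 26.1×10⁻⁶×90×575 + 17.9×10⁻⁶×90×500 + 12.9×10⁻⁶×90×850 = 3.143 mm.
The rigid supports impose zero overall length change; the single axial force P common to all segments must satisfy P Σ Lᵢ/(AᵢEᵢ) = δ_free.
The series flexibility is Σ Lᵢ/(AᵢEᵢ) = 575/(2425×44×10³) + 500/(350×114×10³) + 850/(575×202×10³) = 2.524×10⁻⁵ mm/N.
P = 3.143 / 2.524×10⁻⁵ = 124500 N = 124.5 kN, compressive.
σ_{nickel alloy} = P / A = 124500 / 575 = 216.6 MPa.

σ ≈ 217 MPa (compressive)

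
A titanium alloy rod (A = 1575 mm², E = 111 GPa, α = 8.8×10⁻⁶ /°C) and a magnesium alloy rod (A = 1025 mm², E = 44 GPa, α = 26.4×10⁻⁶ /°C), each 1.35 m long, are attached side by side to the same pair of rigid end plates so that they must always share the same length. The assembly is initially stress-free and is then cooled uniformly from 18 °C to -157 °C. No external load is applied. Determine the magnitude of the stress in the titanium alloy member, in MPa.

Both members must finish at the same length. With the larger α, the magnesium alloy tends to over-contract; the plates restrain it, putting the magnesium alloy in tension and the titanium alloy in compression. With no external load the two internal forces are equal and opposite, magnitude P.
Equating the net (thermal + elastic) strains gives |α₁ − α₂|·ΔT = P·[1/(A₁E₁) + 1/(A₂E₂)].
|α₁ − α₂|·ΔT = 17.6×10⁻⁶ × 175 = 0.00308.
1/(A₁E₁) + 1/(A₂E₂) = 1/(1575×111×10³) + 1/(1025×44×10³) = 2.789×10⁻⁸ N⁻¹.
So P = 0.00308 / 2.789×10⁻⁸ = 110.4 kN.
σ_{titanium alloy} = P/A₁ = 110400/1575 = 70.11 MPa, compressive.

σ ≈ 70.1 MPa (compressive)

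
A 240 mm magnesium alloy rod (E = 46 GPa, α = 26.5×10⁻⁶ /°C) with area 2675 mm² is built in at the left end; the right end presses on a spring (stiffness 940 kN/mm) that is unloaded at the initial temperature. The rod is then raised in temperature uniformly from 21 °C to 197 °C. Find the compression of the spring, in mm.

The unrestrained thermal change is αΔT L = 26.5×10⁻⁶ × 176 × 240 = 1.119 mm.
Let P be the compressive force at the spring. The rod shortens elastically by PL/(AE) and the spring compresses by P/k; together these equal δ_free.
So P = δ_free / [L/(AE) + 1/k] = 1.119 / [ 240/(2675×46×10³) + 1/(940×10³) ].
P = 1.119 / 3.014×10⁻⁶ = 371400 N.
Spring compression = P/k = 371400/(940×10³) = 0.3951 mm.

δ ≈ 0.395 mm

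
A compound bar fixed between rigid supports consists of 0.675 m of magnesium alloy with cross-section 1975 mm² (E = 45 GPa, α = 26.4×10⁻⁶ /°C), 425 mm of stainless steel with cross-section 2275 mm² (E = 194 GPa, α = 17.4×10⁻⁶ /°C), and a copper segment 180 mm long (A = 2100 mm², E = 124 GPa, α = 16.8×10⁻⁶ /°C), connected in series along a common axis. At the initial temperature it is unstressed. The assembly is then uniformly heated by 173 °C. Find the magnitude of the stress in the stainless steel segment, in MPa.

σ ≈ 232 MPa (compressive)

Free thermal expansion of the whole bar: Σ αᵢΔT Lᵢ = 26.4×10⁻⁶×173×675 + 17.4×10⁻⁶×173×425 + 16.8×10⁻⁶×173×180 = 4.885 mm.
The walls prevent any net length change, so an axial force P (same in every segment) develops. Compatibility: P · Σ Lᵢ/(AᵢEᵢ) = δ_free.
The series flexibility is Σ Lᵢ/(AᵢEᵢ) = 675/(1975×45×10³) + 425/(2275×194×10³) + 180/(2100×124×10³) = 9.249×10⁻⁶ mm/N.
P = 4.885 / 9.249×10⁻⁶ = 528200 N = 528.2 kN, compressive.
σ_{stainless steel} = P / A = 528200 / 2275 = 232.2 MPa.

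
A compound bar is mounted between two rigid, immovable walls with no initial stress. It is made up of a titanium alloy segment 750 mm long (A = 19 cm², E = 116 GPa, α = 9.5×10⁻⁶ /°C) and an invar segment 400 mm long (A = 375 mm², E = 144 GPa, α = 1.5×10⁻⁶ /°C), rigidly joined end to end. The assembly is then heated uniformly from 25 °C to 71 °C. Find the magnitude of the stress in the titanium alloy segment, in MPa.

σ ≈ 17.3 MPa (compressive)

With the walls removed the bar would change length by δ_free = Σ αᵢΔT Lᵢ = 9.5×10⁻⁶×46×750 + 1.5×10⁻⁶×46×400 = 0.3553 mm.
The walls prevent any net length change, so an axial force P (same in every segment) develops. Compatibility: P · Σ Lᵢ/(AᵢEᵢ) = δ_free.
The series flexibility is Σ Lᵢ/(AᵢEᵢ) = 750/(1900×116×10³) + 400/(375×144×10³) = 1.081×10⁻⁵ mm/N.
P = 0.3553 / 1.081×10⁻⁵ = 32870 N = 32.87 kN, compressive.
σ_{titanium alloy} = P / A = 32870 / 1900 = 17.3 MPa.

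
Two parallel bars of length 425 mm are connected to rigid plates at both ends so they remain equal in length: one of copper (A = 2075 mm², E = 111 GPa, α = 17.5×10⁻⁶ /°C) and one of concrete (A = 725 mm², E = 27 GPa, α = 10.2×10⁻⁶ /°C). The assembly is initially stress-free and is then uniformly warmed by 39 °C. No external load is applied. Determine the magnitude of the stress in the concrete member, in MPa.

σ ≈ 7.08 MPa (tensile)

Both members must finish at the same length. With the larger α, the copper tends to over-expand; the plates restrain it, putting the copper in compression and the concrete in tension. With no external load the two internal forces are equal and opposite, magnitude P.
Compatibility of the two members (thermal + elastic change equal): (α₁ − α₂)ΔT = P·[1/(A₁E₁) + 1/(A₂E₂)].
|α₁ − α₂|·ΔT = 7.3×10⁻⁶ × 39 = 0.0002847.
1/(A₁E₁) + 1/(A₂E₂) = 1/(2075×111×10³) + 1/(725×27×10³) = 5.543×10⁻⁸ N⁻¹.
P = 0.0002847 / 5.543×10⁻⁸ = 5136 N = 5.136 kN.
σ_{concrete} = P/A₂ = 5136/725 = 7.085 MPa, tensile.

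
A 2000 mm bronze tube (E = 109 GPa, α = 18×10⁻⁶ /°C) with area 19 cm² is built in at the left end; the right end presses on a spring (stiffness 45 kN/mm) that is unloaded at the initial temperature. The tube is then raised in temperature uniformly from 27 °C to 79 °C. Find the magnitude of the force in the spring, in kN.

The unrestrained thermal change is αΔT L = 18×10⁻⁶ × 52 × 2000 = 1.872 mm.
With a force P in the spring, the elastic change of the tube is PL/(AE) and that of the spring is P/k; compatibility requires their sum to equal δ_free.
So P = δ_free / [L/(AE) + 1/k] = 1.872 / [ 2000/(1900×109×10³) + 1/(45×10³) ].
P = 1.872 / 3.188×10⁻⁵ = 58720 N.

P ≈ 58.7 kN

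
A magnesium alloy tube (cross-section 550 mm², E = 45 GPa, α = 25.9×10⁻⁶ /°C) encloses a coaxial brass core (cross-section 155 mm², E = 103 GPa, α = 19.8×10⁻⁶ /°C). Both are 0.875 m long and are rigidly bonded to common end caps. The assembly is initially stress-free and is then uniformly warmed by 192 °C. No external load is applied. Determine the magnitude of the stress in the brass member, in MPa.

σ ≈ 73.3 MPa (tensile)

The magnesium alloy has the larger α, so on heating it would change length more than the brass if both were free. The rigid plates force a common final length, so the magnesium alloy is put into compression and the brass into tension, with equal and opposite forces P (no external load).
Equating the net (thermal + elastic) strains gives |α₁ − α₂|·ΔT = P·[1/(A₁E₁) + 1/(A₂E₂)].
|α₁ − α₂|·ΔT = 6.1×10⁻⁶ × 192 = 0.001171.
1/(A₁E₁) + 1/(A₂E₂) = 1/(550×45×10³) + 1/(155×103×10³) = 1.03×10⁻⁷ N⁻¹.
P = 0.001171 / 1.03×10⁻⁷ = 11370 N = 11.37 kN.
σ_{brass} = P/A₂ = 11370/155 = 73.33 MPa, tensile.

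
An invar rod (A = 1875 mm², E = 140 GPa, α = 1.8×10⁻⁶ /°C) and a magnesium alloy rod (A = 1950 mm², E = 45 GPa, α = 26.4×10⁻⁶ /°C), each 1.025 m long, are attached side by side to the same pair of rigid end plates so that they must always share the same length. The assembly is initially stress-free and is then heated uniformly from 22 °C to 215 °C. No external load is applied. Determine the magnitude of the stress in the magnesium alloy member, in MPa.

The magnesium alloy has the larger α, so on heating it would change length more than the invar if both were free. The rigid plates force a common final length, so the magnesium alloy is put into compression and the invar into tension, with equal and opposite forces P (no external load).
Equating the net (thermal + elastic) strains gives |α₁ − α₂|·ΔT = P·[1/(A₁E₁) + 1/(A₂E₂)].
|α₁ − α₂|·ΔT = 24.6×10⁻⁶ × 193 = 0.004748.
1/(A₁E₁) + 1/(A₂E₂) = 1/(1875×140×10³) + 1/(1950×45×10³) = 1.521×10⁻⁸ N⁻¹.
So P = 0.004748 / 1.521×10⁻⁸ = 312.2 kN.
σ_{magnesium alloy} = P/A₂ = 312200/1950 = 160.1 MPa, compressive.

σ ≈ 160 MPa (compressive)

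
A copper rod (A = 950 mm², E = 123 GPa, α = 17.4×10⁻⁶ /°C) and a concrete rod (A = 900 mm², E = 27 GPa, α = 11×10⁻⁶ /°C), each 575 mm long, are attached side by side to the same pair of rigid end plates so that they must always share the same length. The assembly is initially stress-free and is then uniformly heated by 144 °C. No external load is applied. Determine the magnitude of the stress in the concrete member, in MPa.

The copper has the larger α, so on heating it would change length more than the concrete if both were free. The rigid plates force a common final length, so the copper is put into compression and the concrete into tension, with equal and opposite forces P (no external load).
Setting the final lengths equal and cancelling L: (α₁ − α₂)ΔT = P/(A₁E₁) + P/(A₂E₂).
|α₁ − α₂|·ΔT = 6.4×10⁻⁶ × 144 = 0.0009216.
1/(A₁E₁) + 1/(A₂E₂) = 1/(950×123×10³) + 1/(900×27×10³) = 4.971×10⁻⁸ N⁻¹.
P = 0.0009216 / 4.971×10⁻⁸ = 18540 N = 18.54 kN.
σ_{concrete} = P/A₂ = 18540/900 = 20.6 MPa, tensile.

σ ≈ 20.6 MPa (tensile)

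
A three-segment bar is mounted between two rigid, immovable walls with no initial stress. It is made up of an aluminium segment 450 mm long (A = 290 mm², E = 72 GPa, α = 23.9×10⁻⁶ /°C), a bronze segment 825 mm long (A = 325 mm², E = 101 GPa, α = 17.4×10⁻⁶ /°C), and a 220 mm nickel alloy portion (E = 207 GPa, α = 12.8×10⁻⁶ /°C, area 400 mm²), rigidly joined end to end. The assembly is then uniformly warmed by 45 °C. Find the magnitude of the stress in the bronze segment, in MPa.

Free thermal expansion of the whole bar: Σ αᵢΔT Lᵢ = 23.9×10⁻⁶×45×450 + 17.4×10⁻⁶×45×825 + 12.8×10⁻⁶×45×220 = 1.257 mm.
The walls prevent any net length change, so an axial force P (same in every segment) develops. Compatibility: P · Σ Lᵢ/(AᵢEᵢ) = δ_free.
The series flexibility is Σ Lᵢ/(AᵢEᵢ) = 450/(290×72×10³) + 825/(325×101×10³) + 220/(400×207×10³) = 4.934×10⁻⁵ mm/N.
So P = 1.257 / 4.934×10⁻⁵ = 25.47 kN, compressive.
σ_{bronze} = P / A = 25470 / 325 = 78.36 MPa.

σ ≈ 78.4 MPa (compressive)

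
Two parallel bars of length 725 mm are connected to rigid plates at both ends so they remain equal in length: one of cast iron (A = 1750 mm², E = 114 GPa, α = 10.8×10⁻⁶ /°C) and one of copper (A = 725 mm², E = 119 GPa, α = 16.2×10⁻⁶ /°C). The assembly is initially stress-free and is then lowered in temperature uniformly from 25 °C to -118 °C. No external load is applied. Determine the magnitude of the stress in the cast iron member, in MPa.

σ ≈ 26.6 MPa (compressive)

The copper has the larger α, so on cooling it would change length more than the cast iron if both were free. The rigid plates force a common final length, so the copper is put into tension and the cast iron into compression, with equal and opposite forces P (no external load).
Compatibility of the two members (thermal + elastic change equal): (α₁ − α₂)ΔT = P·[1/(A₁E₁) + 1/(A₂E₂)].
|α₁ − α₂|·ΔT = 5.4×10⁻⁶ × 143 = 0.0007722.
1/(A₁E₁) + 1/(A₂E₂) = 1/(1750×114×10³) + 1/(725×119×10³) = 1.66×10⁻⁸ N⁻¹.
So P = 0.0007722 / 1.66×10⁻⁸ = 46.51 kN.
σ_{cast iron} = P/A₁ = 46510/1750 = 26.58 MPa, compressive.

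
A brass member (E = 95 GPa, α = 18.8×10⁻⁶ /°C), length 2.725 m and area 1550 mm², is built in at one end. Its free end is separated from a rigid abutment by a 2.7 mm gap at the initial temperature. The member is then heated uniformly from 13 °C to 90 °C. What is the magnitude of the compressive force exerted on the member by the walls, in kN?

Free thermal elongation = αΔT L = 18.8×10⁻⁶ × 77 × 2725 = 3.945 mm.
The gap closes (δ_free > 2.7 mm) and the wall then resists a further 3.945 − 2.7 = 1.245 mm of expansion.
That suppressed elongation corresponds to σ = E·Δ/L = 95×10³ × 1.245/2725 = 43.39 MPa.
Force on the wall = σA = 43.39 × 1550 mm² = 67.26 kN.

P ≈ 67.3 kN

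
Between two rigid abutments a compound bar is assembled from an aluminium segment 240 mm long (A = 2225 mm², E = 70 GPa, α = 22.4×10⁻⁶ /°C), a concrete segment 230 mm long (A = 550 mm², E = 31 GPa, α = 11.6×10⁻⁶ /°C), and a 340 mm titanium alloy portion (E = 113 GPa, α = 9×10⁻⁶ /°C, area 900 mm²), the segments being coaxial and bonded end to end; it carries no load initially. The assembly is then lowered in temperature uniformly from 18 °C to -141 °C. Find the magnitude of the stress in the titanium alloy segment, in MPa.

σ ≈ 107 MPa (tensile)

If the supports were absent, the total length change would be Σ αᵢΔT Lᵢ = 22.4×10⁻⁶×159×240 + 11.6×10⁻⁶×159×230 + 9×10⁻⁶×159×340 = 1.766 mm.
The rigid supports impose zero overall length change; the single axial force P common to all segments must satisfy P Σ Lᵢ/(AᵢEᵢ) = δ_free.
The series flexibility is Σ Lᵢ/(AᵢEᵢ) = 240/(2225×70×10³) + 230/(550×31×10³) + 340/(900×113×10³) = 1.837×10⁻⁵ mm/N.
P = 1.766 / 1.837×10⁻⁵ = 96090 N = 96.09 kN, tensile.
σ_{titanium alloy} = P / A = 96090 / 900 = 106.8 MPa.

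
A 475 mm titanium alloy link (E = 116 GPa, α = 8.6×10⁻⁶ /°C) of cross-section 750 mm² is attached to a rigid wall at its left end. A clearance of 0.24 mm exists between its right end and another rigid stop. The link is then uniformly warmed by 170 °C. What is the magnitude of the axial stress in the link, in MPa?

σ ≈ 111 MPa (compressive)

If the wall were absent the link would grow by αΔT L = 8.6×10⁻⁶ × 170 × 475 = 0.6944 mm.
The gap closes (δ_free > 0.24 mm) and the wall then resists a further 0.6944 − 0.24 = 0.4544 mm of expansion.
That suppressed elongation corresponds to σ = E·Δ/L = 116×10³ × 0.4544/475 = 111 MPa.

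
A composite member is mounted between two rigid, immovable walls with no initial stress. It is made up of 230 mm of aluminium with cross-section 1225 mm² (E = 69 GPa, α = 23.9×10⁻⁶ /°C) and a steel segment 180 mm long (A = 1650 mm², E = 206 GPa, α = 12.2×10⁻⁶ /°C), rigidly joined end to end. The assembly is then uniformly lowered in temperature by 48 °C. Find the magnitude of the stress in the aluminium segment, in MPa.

Free thermal contraction of the whole bar: Σ αᵢΔT Lᵢ = 23.9×10⁻⁶×48×230 + 12.2×10⁻⁶×48×180 = 0.3693 mm.
Since the ends are fixed, an axial force P builds up, equal in every segment, with P · Σ Lᵢ/(AᵢEᵢ) = δ_free.
The series flexibility is Σ Lᵢ/(AᵢEᵢ) = 230/(1225×69×10³) + 180/(1650×206×10³) = 3.251×10⁻⁶ mm/N.
P = 0.3693 / 3.251×10⁻⁶ = 113600 N = 113.6 kN, tensile.
σ_{aluminium} = P / A = 113600 / 1225 = 92.73 MPa.

σ ≈ 92.7 MPa (tensile)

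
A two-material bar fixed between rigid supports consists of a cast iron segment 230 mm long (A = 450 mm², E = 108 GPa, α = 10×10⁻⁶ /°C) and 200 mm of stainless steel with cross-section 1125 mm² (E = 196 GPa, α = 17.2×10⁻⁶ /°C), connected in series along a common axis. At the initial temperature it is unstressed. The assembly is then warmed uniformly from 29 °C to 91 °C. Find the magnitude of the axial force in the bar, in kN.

With the walls removed the bar would change length by δ_free = Σ αᵢΔT Lᵢ = 10×10⁻⁶×62×230 + 17.2×10⁻⁶×62×200 = 0.3559 mm.
The rigid supports impose zero overall length change; the single axial force P common to all segments must satisfy P Σ Lᵢ/(AᵢEᵢ) = δ_free.
Σ Lᵢ/(AᵢEᵢ) = 230/(450×108×10³) + 200/(1125×196×10³) = 5.64×10⁻⁶ mm/N.
So P = 0.3559 / 5.64×10⁻⁶ = 63.1 kN, compressive.

P ≈ 63.1 kN (compressive)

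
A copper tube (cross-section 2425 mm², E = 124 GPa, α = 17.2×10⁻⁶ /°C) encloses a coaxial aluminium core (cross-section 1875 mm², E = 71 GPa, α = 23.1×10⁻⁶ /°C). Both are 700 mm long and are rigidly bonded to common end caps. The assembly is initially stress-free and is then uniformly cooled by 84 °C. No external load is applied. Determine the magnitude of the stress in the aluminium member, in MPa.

σ ≈ 24.4 MPa (tensile)

Both members must finish at the same length. With the larger α, the aluminium tends to over-contract; the plates restrain it, putting the aluminium in tension and the copper in compression. With no external load the two internal forces are equal and opposite, magnitude P.
Equating the net (thermal + elastic) strains gives |α₁ − α₂|·ΔT = P·[1/(A₁E₁) + 1/(A₂E₂)].
|α₁ − α₂|·ΔT = 5.9×10⁻⁶ × 84 = 0.0004956.
1/(A₁E₁) + 1/(A₂E₂) = 1/(2425×124×10³) + 1/(1875×71×10³) = 1.084×10⁻⁸ N⁻¹.
P = 0.0004956 / 1.084×10⁻⁸ = 45730 N = 45.73 kN.
σ_{aluminium} = P/A₂ = 45730/1875 = 24.39 MPa, tensile.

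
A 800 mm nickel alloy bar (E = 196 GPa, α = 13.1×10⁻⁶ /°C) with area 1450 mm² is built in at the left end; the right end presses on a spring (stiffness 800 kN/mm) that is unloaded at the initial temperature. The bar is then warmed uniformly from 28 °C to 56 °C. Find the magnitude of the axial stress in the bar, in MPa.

If the spring were absent the bar would lengthen by αΔT L = 13.1×10⁻⁶ × 28 × 800 = 0.2934 mm.
With a force P in the spring, the elastic change of the bar is PL/(AE) and that of the spring is P/k; compatibility requires their sum to equal δ_free.
P [ L/(AE) + 1/k ] = δ_free → P [ 800/(1450×196×10³) + 1/(800×10³) ] = 0.2934.
P = 0.2934 / 4.065×10⁻⁶ = 72190 N.
σ = P/A = 72190/1450 = 49.79 MPa.

σ ≈ 49.8 MPa (compressive)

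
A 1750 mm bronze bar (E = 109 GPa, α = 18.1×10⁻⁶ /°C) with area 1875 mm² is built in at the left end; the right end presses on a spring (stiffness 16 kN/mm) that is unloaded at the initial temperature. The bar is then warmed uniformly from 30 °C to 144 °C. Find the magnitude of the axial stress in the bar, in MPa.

If the spring were absent the bar would lengthen by αΔT L = 18.1×10⁻⁶ × 114 × 1750 = 3.611 mm.
With a force P in the spring, the elastic change of the bar is PL/(AE) and that of the spring is P/k; compatibility requires their sum to equal δ_free.
P [ L/(AE) + 1/k ] = δ_free → P [ 1750/(1875×109×10³) + 1/(16×10³) ] = 3.611.
P = 3.611 / 7.106×10⁻⁵ = 50810 N.
σ = P/A = 50810/1875 = 27.1 MPa.

σ ≈ 27.1 MPa (compressive)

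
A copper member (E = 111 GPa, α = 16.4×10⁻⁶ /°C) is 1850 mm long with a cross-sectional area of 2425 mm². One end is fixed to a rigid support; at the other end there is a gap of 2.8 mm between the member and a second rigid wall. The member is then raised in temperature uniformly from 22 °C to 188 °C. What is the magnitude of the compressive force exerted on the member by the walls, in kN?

Free thermal elongation = αΔT L = 16.4×10⁻⁶ × 166 × 1850 = 5.036 mm.
After closing the 2.8 mm clearance, 5.036 − 2.8 = 2.236 mm of expansion remains to be suppressed by the wall.
So σ = E(δ_free − g)/L = 111×10³ × 2.236/1850 = 134.2 MPa.
P = σA = 134.2 × 2425 = 325.4 kN.

P ≈ 325 kN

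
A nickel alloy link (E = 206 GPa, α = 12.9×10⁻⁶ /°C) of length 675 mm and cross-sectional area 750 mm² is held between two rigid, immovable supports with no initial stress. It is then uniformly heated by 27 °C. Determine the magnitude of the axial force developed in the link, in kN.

The ends cannot move, so σ = EαΔT = 206×10³ × 12.9×10⁻⁶ × 27 = 71.75 MPa.
Then P = σA = 71.75 × 750 mm² = 53.81 kN, compressive.

P ≈ 53.8 kN (compressive)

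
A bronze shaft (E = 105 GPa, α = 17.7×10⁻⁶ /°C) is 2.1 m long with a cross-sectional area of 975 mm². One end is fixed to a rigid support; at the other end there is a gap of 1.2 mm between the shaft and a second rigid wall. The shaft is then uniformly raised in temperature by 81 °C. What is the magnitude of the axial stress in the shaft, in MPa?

σ ≈ 90.5 MPa (compressive)

Unrestrained expansion: δ_free = αΔT L = 17.7×10⁻⁶ × 81 × 2100 = 3.011 mm.
The gap closes (δ_free > 1.2 mm) and the wall then resists a further 3.011 − 1.2 = 1.811 mm of expansion.
So σ = E(δ_free − g)/L = 105×10³ × 1.811/2100 = 90.54 MPa.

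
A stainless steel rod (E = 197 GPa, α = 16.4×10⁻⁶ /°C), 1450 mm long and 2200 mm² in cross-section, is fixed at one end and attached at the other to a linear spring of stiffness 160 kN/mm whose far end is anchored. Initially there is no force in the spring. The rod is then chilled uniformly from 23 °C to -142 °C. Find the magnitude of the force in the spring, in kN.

P ≈ 409 kN

The unrestrained thermal change is αΔT L = 16.4×10⁻⁶ × 165 × 1450 = 3.924 mm.
Let P be the tensile force in the spring. The rod extends elastically by PL/(AE) and the spring stretches by P/k; together these equal δ_free.
P [ L/(AE) + 1/k ] = δ_free → P [ 1450/(2200×197×10³) + 1/(160×10³) ] = 3.924.
P = 3.924 / 9.596×10⁻⁶ = 408900 N.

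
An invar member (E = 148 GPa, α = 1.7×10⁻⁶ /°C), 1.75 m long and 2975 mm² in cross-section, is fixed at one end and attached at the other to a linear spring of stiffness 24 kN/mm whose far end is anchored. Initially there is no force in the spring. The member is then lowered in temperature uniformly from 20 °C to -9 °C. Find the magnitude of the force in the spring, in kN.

P ≈ 1.89 kN

The unrestrained thermal change is αΔT L = 1.7×10⁻⁶ × 29 × 1750 = 0.08627 mm.
With a force P in the spring, the elastic change of the member is PL/(AE) and that of the spring is P/k; compatibility requires their sum to equal δ_free.
P [ L/(AE) + 1/k ] = δ_free → P [ 1750/(2975×148×10³) + 1/(24×10³) ] = 0.08627.
P = 0.08627 / 4.564×10⁻⁵ = 1890 N.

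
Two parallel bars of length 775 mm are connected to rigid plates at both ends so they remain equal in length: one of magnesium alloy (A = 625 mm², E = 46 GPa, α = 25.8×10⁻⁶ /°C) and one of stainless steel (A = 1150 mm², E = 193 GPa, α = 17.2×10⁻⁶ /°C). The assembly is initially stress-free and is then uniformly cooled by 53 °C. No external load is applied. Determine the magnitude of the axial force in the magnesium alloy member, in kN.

P ≈ 11.6 kN (tensile in the magnesium alloy)

Both members must finish at the same length. With the larger α, the magnesium alloy tends to over-contract; the plates restrain it, putting the magnesium alloy in tension and the stainless steel in compression. With no external load the two internal forces are equal and opposite, magnitude P.
Equating the net (thermal + elastic) strains gives |α₁ − α₂|·ΔT = P·[1/(A₁E₁) + 1/(A₂E₂)].
|α₁ − α₂|·ΔT = 8.6×10⁻⁶ × 53 = 0.0004558.
1/(A₁E₁) + 1/(A₂E₂) = 1/(625×46×10³) + 1/(1150×193×10³) = 3.929×10⁻⁸ N⁻¹.
P = 0.0004558 / 3.929×10⁻⁸ = 11600 N = 11.6 kN.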